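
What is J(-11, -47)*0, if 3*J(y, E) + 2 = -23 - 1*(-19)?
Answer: 0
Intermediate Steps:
J(y, E) = -2 (J(y, E) = -2/3 + (-23 - 1*(-19))/3 = -2/3 + (-23 + 19)/3 = -2/3 + (1/3)*(-4) = -2/3 - 4/3 = -2)
J(-11, -47)*0 = -2*0 = 0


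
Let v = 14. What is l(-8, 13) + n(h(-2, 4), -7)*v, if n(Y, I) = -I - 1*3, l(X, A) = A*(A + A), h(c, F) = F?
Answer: 394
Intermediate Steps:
l(X, A) = 2*A² (l(X, A) = A*(2*A) = 2*A²)
n(Y, I) = -3 - I (n(Y, I) = -I - 3 = -3 - I)
l(-8, 13) + n(h(-2, 4), -7)*v = 2*13² + (-3 - 1*(-7))*14 = 2*169 + (-3 + 7)*14 = 338 + 4*14 = 338 + 56 = 394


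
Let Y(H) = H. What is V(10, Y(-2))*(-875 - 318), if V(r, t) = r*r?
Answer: -119300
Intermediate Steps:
V(r, t) = r**2
V(10, Y(-2))*(-875 - 318) = 10**2*(-875 - 318) = 100*(-1193) = -119300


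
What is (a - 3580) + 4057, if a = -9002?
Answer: -8525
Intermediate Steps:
(a - 3580) + 4057 = (-9002 - 3580) + 4057 = -12582 + 4057 = -8525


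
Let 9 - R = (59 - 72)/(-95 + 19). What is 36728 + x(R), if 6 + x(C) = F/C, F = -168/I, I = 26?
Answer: 320319622/8723 ≈ 36721.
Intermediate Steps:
F = -84/13 (F = -168/26 = -168*1/26 = -84/13 ≈ -6.4615)
R = 671/76 (R = 9 - (59 - 72)/(-95 + 19) = 9 - (-13)/(-76) = 9 - (-13)*(-1)/76 = 9 - 1*13/76 = 9 - 13/76 = 671/76 ≈ 8.8289)
x(C) = -6 - 84/(13*C)
36728 + x(R) = 36728 + (-6 - 84/(13*671/76)) = 36728 + (-6 - 84/13*76/671) = 36728 + (-6 - 6384/8723) = 36728 - 58722/8723 = 320319622/8723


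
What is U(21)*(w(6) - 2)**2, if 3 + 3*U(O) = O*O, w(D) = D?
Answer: 2336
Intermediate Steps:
U(O) = -1 + O**2/3 (U(O) = -1 + (O*O)/3 = -1 + O**2/3)
U(21)*(w(6) - 2)**2 = (-1 + (1/3)*21**2)*(6 - 2)**2 = (-1 + (1/3)*441)*4**2 = (-1 + 147)*16 = 146*16 = 2336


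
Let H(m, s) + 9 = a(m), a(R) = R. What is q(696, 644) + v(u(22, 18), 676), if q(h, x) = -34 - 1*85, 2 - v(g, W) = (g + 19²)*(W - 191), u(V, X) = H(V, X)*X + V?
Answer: -299362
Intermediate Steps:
H(m, s) = -9 + m
u(V, X) = V + X*(-9 + V) (u(V, X) = (-9 + V)*X + V = X*(-9 + V) + V = V + X*(-9 + V))
v(g, W) = 2 - (-191 + W)*(361 + g) (v(g, W) = 2 - (g + 19²)*(W - 191) = 2 - (g + 361)*(-191 + W) = 2 - (361 + g)*(-191 + W) = 2 - (-191 + W)*(361 + g))
q(h, x) = -119 (q(h, x) = -34 - 85 = -119)
q(696, 644) + v(u(22, 18), 676) = -119 + (68953 - 361*676 + 191*(22 + 18*(-9 + 22)) - 1*676*(22 + 18*(-9 + 22))) = -119 + (68953 - 244036 + 191*(22 + 18*13) - 1*676*(22 + 18*13)) = -119 + (68953 - 244036 + 191*(22 + 234) - 1*676*(22 + 234)) = -119 + (68953 - 244036 + 191*256 - 1*676*256) = -119 + (68953 - 244036 + 48896 - 173056) = -119 - 299243 = -299362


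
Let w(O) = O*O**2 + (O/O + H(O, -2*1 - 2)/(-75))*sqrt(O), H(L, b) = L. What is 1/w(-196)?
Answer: -216090000/1627057434313441 - 20325*I/22778804080388174 ≈ -1.3281e-7 - 8.9228e-13*I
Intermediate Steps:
w(O) = O**3 + sqrt(O)*(1 - O/75) (w(O) = O*O**2 + (O/O + O/(-75))*sqrt(O) = O**3 + (1 + O*(-1/75))*sqrt(O) = O**3 + (1 - O/75)*sqrt(O) = O**3 + sqrt(O)*(1 - O/75))
1/w(-196) = 1/(sqrt(-196) + (-196)**3 - (-2744)*I/75) = 1/(14*I - 7529536 - (-2744)*I/75) = 1/(14*I - 7529536 + 2744*I/75) = 1/(-7529536 + 3794*I/75) = 5625*(-7529536 - 3794*I/75)/318903257125434436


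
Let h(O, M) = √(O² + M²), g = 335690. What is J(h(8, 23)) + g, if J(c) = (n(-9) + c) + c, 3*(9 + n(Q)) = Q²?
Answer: 335708 + 2*√593 ≈ 3.3576e+5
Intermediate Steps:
n(Q) = -9 + Q²/3
h(O, M) = √(M² + O²)
J(c) = 18 + 2*c (J(c) = ((-9 + (⅓)*(-9)²) + c) + c = ((-9 + (⅓)*81) + c) + c = ((-9 + 27) + c) + c = (18 + c) + c = 18 + 2*c)
J(h(8, 23)) + g = (18 + 2*√(23² + 8²)) + 335690 = (18 + 2*√(529 + 64)) + 335690 = (18 + 2*√593) + 335690 = 335708 + 2*√593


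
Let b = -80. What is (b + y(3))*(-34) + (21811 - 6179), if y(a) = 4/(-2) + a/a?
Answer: 18386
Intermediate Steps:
y(a) = -1 (y(a) = 4*(-1/2) + 1 = -2 + 1 = -1)
(b + y(3))*(-34) + (21811 - 6179) = (-80 - 1)*(-34) + (21811 - 6179) = -81*(-34) + 15632 = 2754 + 15632 = 18386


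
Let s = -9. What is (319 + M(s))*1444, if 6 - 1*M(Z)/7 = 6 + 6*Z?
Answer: 1006468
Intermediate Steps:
M(Z) = -42*Z (M(Z) = 42 - 7*(6 + 6*Z) = 42 + (-42 - 42*Z) = -42*Z)
(319 + M(s))*1444 = (319 - 42*(-9))*1444 = (319 + 378)*1444 = 697*1444 = 1006468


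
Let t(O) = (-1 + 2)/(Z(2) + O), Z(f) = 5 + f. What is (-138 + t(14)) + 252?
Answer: 2395/21 ≈ 114.05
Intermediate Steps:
t(O) = 1/(7 + O) (t(O) = (-1 + 2)/((5 + 2) + O) = 1/(7 + O))
(-138 + t(14)) + 252 = (-138 + 1/(7 + 14)) + 252 = (-138 + 1/21) + 252 = -2897/21 + 252 = 2395/21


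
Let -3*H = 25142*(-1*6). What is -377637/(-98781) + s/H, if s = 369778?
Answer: 9252689921/827850634 ≈ 11.177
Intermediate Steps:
H = 50284 (H = -25142*(-1*6)/3 = -25142*(-6)/3 = -⅓*(-150852) = 50284)
-377637/(-98781) + s/H = -377637/(-98781) + 369778/50284 = -377637*(-1/98781) + 369778*(1/50284) = 125879/32927 + 184889/25142 = 9252689921/827850634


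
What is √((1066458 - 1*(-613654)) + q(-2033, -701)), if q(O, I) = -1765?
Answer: 3*√186483 ≈ 1295.5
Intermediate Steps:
√((1066458 - 1*(-613654)) + q(-2033, -701)) = √((1066458 - 1*(-613654)) - 1765) = √((1066458 + 613654) - 1765) = √(1680112 - 1765) = √1678347 = 3*√186483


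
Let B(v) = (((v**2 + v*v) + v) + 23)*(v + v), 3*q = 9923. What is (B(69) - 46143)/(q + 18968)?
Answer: 3841767/66827 ≈ 57.488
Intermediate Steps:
q = 9923/3 (q = (1/3)*9923 = 9923/3 ≈ 3307.7)
B(v) = 2*v*(23 + v + 2*v**2) (B(v) = (((v**2 + v**2) + v) + 23)*(2*v) = ((2*v**2 + v) + 23)*(2*v) = ((v + 2*v**2) + 23)*(2*v) = (23 + v + 2*v**2)*(2*v) = 2*v*(23 + v + 2*v**2))
(B(69) - 46143)/(q + 18968) = (2*69*(23 + 69 + 2*69**2) - 46143)/(9923/3 + 18968) = (2*69*(23 + 69 + 2*4761) - 46143)/(66827/3) = (2*69*(23 + 69 + 9522) - 46143)*(3/66827) = (2*69*9614 - 46143)*(3/66827) = (1326732 - 46143)*(3/66827) = 1280589*(3/66827) = 3841767/66827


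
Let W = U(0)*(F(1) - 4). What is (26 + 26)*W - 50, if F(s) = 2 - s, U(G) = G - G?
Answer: -50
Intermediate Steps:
U(G) = 0
W = 0 (W = 0*((2 - 1*1) - 4) = 0*((2 - 1) - 4) = 0*(1 - 4) = 0*(-3) = 0)
(26 + 26)*W - 50 = (26 + 26)*0 - 50 = 52*0 - 50 = 0 - 50 = -50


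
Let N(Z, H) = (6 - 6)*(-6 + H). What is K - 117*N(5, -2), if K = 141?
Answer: 141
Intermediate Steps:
N(Z, H) = 0 (N(Z, H) = 0*(-6 + H) = 0)
K - 117*N(5, -2) = 141 - 117*0 = 141 + 0 = 141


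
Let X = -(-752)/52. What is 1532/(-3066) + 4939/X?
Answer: 98285323/288204 ≈ 341.03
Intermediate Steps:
X = 188/13 (X = -(-752)/52 = -16*(-47/52) = 188/13 ≈ 14.462)
1532/(-3066) + 4939/X = 1532/(-3066) + 4939/(188/13) = 1532*(-1/3066) + 4939*(13/188) = -766/1533 + 64207/188 = 98285323/288204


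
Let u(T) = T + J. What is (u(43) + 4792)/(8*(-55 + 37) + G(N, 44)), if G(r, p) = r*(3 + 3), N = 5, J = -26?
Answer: -1603/38 ≈ -42.184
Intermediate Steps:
G(r, p) = 6*r (G(r, p) = r*6 = 6*r)
u(T) = -26 + T (u(T) = T - 26 = -26 + T)
(u(43) + 4792)/(8*(-55 + 37) + G(N, 44)) = ((-26 + 43) + 4792)/(8*(-55 + 37) + 6*5) = (17 + 4792)/(8*(-18) + 30) = 4809/(-144 + 30) = 4809/(-114) = 4809*(-1/114) = -1603/38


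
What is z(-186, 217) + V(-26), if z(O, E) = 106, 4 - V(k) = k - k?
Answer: 110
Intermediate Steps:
V(k) = 4 (V(k) = 4 - (k - k) = 4 - 1*0 = 4 + 0 = 4)
z(-186, 217) + V(-26) = 106 + 4 = 110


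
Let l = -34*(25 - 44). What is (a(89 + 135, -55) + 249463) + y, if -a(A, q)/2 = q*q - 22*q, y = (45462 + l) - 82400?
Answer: 204701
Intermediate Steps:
l = 646 (l = -34*(-19) = 646)
y = -36292 (y = (45462 + 646) - 82400 = 46108 - 82400 = -36292)
a(A, q) = -2*q² + 44*q (a(A, q) = -2*(q*q - 22*q) = -2*(q² - 22*q) = -2*q² + 44*q)
(a(89 + 135, -55) + 249463) + y = (2*(-55)*(22 - 1*(-55)) + 249463) - 36292 = (2*(-55)*(22 + 55) + 249463) - 36292 = (2*(-55)*77 + 249463) - 36292 = (-8470 + 249463) - 36292 = 240993 - 36292 = 204701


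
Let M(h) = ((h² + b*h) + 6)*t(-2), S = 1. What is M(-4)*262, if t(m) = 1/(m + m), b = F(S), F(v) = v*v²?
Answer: -1179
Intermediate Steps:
F(v) = v³
b = 1 (b = 1³ = 1)
t(m) = 1/(2*m)
M(h) = -3/2 - h/4 - h²/4 (M(h) = ((h² + 1*h) + 6)*((½)/(-2)) = ((h² + h) + 6)*((½)*(-½)) = ((h + h²) + 6)*(-¼) = (6 + h + h²)*(-¼) = -3/2 - h/4 - h²/4)
M(-4)*262 = (-3/2 - ¼*(-4) - ¼*(-4)²)*262 = (-3/2 + 1 - ¼*16)*262 = (-3/2 + 1 - 4)*262 = -9/2*262 = -1179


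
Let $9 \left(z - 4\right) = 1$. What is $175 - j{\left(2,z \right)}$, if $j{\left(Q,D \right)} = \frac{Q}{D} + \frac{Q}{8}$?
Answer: $\frac{25791}{148} \approx 174.26$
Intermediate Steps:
$z = \frac{37}{9}$ ($z = 4 + \frac{1}{9} \cdot 1 = 4 + \frac{1}{9} = \frac{37}{9} \approx 4.1111$)
$j{\left(Q,D \right)} = \frac{Q}{8} + \frac{Q}{D}$ ($j{\left(Q,D \right)} = \frac{Q}{D} + Q \frac{1}{8} = \frac{Q}{D} + \frac{Q}{8} = \frac{Q}{8} + \frac{Q}{D}$)
$175 - j{\left(2,z \right)} = 175 - \left(\frac{1}{8} \cdot 2 + \frac{2}{\frac{37}{9}}\right) = 175 - \left(\frac{1}{4} + 2 \cdot \frac{9}{37}\right) = 175 - \left(\frac{1}{4} + \frac{18}{37}\right) = 175 - \frac{109}{148} = \frac{25791}{148}$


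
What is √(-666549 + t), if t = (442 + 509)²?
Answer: 6*√6607 ≈ 487.70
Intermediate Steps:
t = 904401 (t = 951² = 904401)
√(-666549 + t) = √(-666549 + 904401) = √237852 = 6*√6607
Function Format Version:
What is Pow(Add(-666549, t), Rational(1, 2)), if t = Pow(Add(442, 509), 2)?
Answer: Mul(6, Pow(6607, Rational(1, 2))) ≈ 487.70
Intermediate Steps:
t = 904401 (t = Pow(951, 2) = 904401)
Pow(Add(-666549, t), Rational(1, 2)) = Pow(Add(-666549, 904401), Rational(1, 2)) = Pow(237852, Rational(1, 2)) = Mul(6, Pow(6607, Rational(1, 2)))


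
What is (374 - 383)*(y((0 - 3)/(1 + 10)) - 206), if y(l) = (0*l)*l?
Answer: 1854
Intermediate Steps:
y(l) = 0 (y(l) = 0*l = 0)
(374 - 383)*(y((0 - 3)/(1 + 10)) - 206) = (374 - 383)*(0 - 206) = -9*(-206) = 1854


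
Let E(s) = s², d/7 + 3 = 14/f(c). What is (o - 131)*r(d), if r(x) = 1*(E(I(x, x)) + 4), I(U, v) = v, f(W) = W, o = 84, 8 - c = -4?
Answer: -285431/36 ≈ -7928.6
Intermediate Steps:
c = 12 (c = 8 - 1*(-4) = 8 + 4 = 12)
d = -77/6 (d = -21 + 7*(14/12) = -21 + 7*(14*(1/12)) = -21 + 7*(7/6) = -21 + 49/6 = -77/6 ≈ -12.833)
r(x) = 4 + x² (r(x) = 1*(x² + 4) = 1*(4 + x²) = 4 + x²)
(o - 131)*r(d) = (84 - 131)*(4 + (-77/6)²) = -47*(4 + 5929/36) = -47*6073/36 = -285431/36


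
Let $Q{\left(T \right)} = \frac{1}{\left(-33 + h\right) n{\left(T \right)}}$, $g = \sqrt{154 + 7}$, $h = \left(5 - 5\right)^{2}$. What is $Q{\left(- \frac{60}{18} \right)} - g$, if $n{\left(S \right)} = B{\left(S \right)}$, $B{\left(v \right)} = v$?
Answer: $\frac{1}{110} - \sqrt{161} \approx -12.679$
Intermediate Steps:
$h = 0$ ($h = 0^{2} = 0$)
$n{\left(S \right)} = S$
$g = \sqrt{161} \approx 12.689$
$Q{\left(T \right)} = - \frac{1}{33 T}$ ($Q{\left(T \right)} = \frac{1}{\left(-33 + 0\right) T} = \frac{1}{\left(-33\right) T} = - \frac{1}{33 T}$)
$Q{\left(- \frac{60}{18} \right)} - g = - \frac{1}{33 \left(- \frac{60}{18}\right)} - \sqrt{161} = - \frac{1}{33 \left(\left(-60\right) \frac{1}{18}\right)} - \sqrt{161} = - \frac{1}{33 \left(- \frac{10}{3}\right)} - \sqrt{161} = \left(- \frac{1}{33}\right) \left(- \frac{3}{10}\right) - \sqrt{161} = \frac{1}{110} - \sqrt{161}$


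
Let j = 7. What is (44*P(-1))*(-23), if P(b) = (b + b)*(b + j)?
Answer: 12144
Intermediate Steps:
P(b) = 2*b*(7 + b) (P(b) = (b + b)*(b + 7) = (2*b)*(7 + b) = 2*b*(7 + b))
(44*P(-1))*(-23) = (44*(2*(-1)*(7 - 1)))*(-23) = (44*(2*(-1)*6))*(-23) = (44*(-12))*(-23) = -528*(-23) = 12144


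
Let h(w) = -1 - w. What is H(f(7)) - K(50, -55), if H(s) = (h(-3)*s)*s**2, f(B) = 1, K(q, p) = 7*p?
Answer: 387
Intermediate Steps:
H(s) = 2*s**3 (H(s) = ((-1 - 1*(-3))*s)*s**2 = ((-1 + 3)*s)*s**2 = (2*s)*s**2 = 2*s**3)
H(f(7)) - K(50, -55) = 2*1**3 - 7*(-55) = 2*1 - 1*(-385) = 2 + 385 = 387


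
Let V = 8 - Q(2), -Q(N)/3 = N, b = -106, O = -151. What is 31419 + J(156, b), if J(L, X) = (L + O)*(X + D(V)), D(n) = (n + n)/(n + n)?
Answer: 30894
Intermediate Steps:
Q(N) = -3*N
V = 14 (V = 8 - (-3)*2 = 8 - 1*(-6) = 8 + 6 = 14)
D(n) = 1 (D(n) = (2*n)/((2*n)) = (2*n)*(1/(2*n)) = 1)
J(L, X) = (1 + X)*(-151 + L) (J(L, X) = (L - 151)*(X + 1) = (-151 + L)*(1 + X) = (1 + X)*(-151 + L))
31419 + J(156, b) = 31419 + (-151 + 156 - 151*(-106) + 156*(-106)) = 31419 + (-151 + 156 + 16006 - 16536) = 31419 - 525 = 30894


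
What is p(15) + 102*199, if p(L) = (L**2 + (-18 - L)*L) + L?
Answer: 20043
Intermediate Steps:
p(L) = L + L**2 + L*(-18 - L) (p(L) = (L**2 + L*(-18 - L)) + L = L + L**2 + L*(-18 - L))
p(15) + 102*199 = -17*15 + 102*199 = -255 + 20298 = 20043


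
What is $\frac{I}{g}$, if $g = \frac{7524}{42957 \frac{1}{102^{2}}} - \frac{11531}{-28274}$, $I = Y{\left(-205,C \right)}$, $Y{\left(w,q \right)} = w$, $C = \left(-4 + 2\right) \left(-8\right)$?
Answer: $- \frac{9221706470}{81991683773} \approx -0.11247$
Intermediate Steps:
$C = 16$ ($C = \left(-2\right) \left(-8\right) = 16$)
$I = -205$
$g = \frac{81991683773}{44983934}$ ($g = \frac{7524}{42957 \cdot \frac{1}{10404}} - - \frac{11531}{28274} = \frac{7524}{42957 \cdot \frac{1}{10404}} + \frac{11531}{28274} = \frac{7524}{\frac{4773}{1156}} + \frac{11531}{28274} = 7524 \cdot \frac{1156}{4773} + \frac{11531}{28274} = \frac{2899248}{1591} + \frac{11531}{28274} = \frac{81991683773}{44983934} \approx 1822.7$)
$\frac{I}{g} = - \frac{205}{\frac{81991683773}{44983934}} = \left(-205\right) \frac{44983934}{81991683773} = - \frac{9221706470}{81991683773}$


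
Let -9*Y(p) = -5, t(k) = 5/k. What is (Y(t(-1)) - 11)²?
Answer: 8836/81 ≈ 109.09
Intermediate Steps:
Y(p) = 5/9 (Y(p) = -⅑*(-5) = 5/9)
(Y(t(-1)) - 11)² = (5/9 - 11)² = (-94/9)² = 8836/81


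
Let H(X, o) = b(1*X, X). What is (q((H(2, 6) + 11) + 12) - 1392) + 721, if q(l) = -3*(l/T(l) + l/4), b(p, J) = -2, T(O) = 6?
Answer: -2789/4 ≈ -697.25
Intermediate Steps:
H(X, o) = -2
q(l) = -5*l/4 (q(l) = -3*(l/6 + l/4) = -5*l/4)
(q((H(2, 6) + 11) + 12) - 1392) + 721 = (-5*((-2 + 11) + 12)/4 - 1392) + 721 = (-5*(9 + 12)/4 - 1392) + 721 = (-5/4*21 - 1392) + 721 = (-105/4 - 1392) + 721 = -5673/4 + 721 = -2789/4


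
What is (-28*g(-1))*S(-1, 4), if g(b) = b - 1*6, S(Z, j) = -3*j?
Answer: -2352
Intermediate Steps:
g(b) = -6 + b (g(b) = b - 6 = -6 + b)
(-28*g(-1))*S(-1, 4) = (-28*(-6 - 1))*(-3*4) = -28*(-7)*(-12) = 196*(-12) = -2352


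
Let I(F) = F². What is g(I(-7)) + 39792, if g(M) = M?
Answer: 39841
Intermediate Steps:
g(I(-7)) + 39792 = (-7)² + 39792 = 49 + 39792 = 39841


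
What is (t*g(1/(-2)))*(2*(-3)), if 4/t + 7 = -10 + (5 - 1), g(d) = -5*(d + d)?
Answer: 120/13 ≈ 9.2308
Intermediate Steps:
g(d) = -10*d
t = -4/13 (t = 4/(-7 + (-10 + (5 - 1))) = 4/(-7 + (-10 + 4)) = 4/(-7 - 6) = 4/(-13) = 4*(-1/13) = -4/13 ≈ -0.30769)
(t*g(1/(-2)))*(2*(-3)) = (-(-40)/(13*(-2)))*(2*(-3)) = -(-40)*(-1)/(13*2)*(-6) = -4/13*5*(-6) = -20/13*(-6) = 120/13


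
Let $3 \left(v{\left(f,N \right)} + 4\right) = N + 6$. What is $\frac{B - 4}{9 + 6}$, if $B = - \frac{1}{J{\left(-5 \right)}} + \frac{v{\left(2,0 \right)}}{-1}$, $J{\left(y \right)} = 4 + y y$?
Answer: $- \frac{59}{435} \approx -0.13563$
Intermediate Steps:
$v{\left(f,N \right)} = -2 + \frac{N}{3}$ ($v{\left(f,N \right)} = -4 + \frac{N + 6}{3} = -4 + \frac{6 + N}{3} = -4 + \left(2 + \frac{N}{3}\right) = -2 + \frac{N}{3}$)
$J{\left(y \right)} = 4 + y^{2}$
$B = \frac{57}{29}$ ($B = - \frac{1}{4 + \left(-5\right)^{2}} + \frac{-2 + \frac{1}{3} \cdot 0}{-1} = - \frac{1}{4 + 25} + \left(-2 + 0\right) \left(-1\right) = - \frac{1}{29} - -2 = \left(-1\right) \frac{1}{29} + 2 = - \frac{1}{29} + 2 = \frac{57}{29} \approx 1.9655$)
$\frac{B - 4}{9 + 6} = \frac{\frac{57}{29} - 4}{9 + 6} = \frac{1}{15} \left(- \frac{59}{29}\right) = - \frac{59}{435}$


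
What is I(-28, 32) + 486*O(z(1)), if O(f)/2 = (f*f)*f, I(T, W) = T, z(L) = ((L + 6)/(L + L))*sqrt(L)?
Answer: 83293/2 ≈ 41647.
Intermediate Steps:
z(L) = (6 + L)/(2*sqrt(L)) (z(L) = ((6 + L)/((2*L)))*sqrt(L) = ((6 + L)*(1/(2*L)))*sqrt(L) = ((6 + L)/(2*L))*sqrt(L) = (6 + L)/(2*sqrt(L)))
O(f) = 2*f**3 (O(f) = 2*((f*f)*f) = 2*(f**2*f) = 2*f**3)
I(-28, 32) + 486*O(z(1)) = -28 + 486*(2*((6 + 1)/(2*sqrt(1)))**3) = -28 + 486*(2*((1/2)*1*7)**3) = -28 + 486*(2*(7/2)**3) = -28 + 486*(2*(343/8)) = -28 + 486*(343/4) = -28 + 83349/2 = 83293/2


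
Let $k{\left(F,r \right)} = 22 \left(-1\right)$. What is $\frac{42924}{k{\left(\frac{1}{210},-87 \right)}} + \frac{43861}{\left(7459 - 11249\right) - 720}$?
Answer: $- \frac{8843281}{4510} \approx -1960.8$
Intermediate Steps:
$k{\left(F,r \right)} = -22$
$\frac{42924}{k{\left(\frac{1}{210},-87 \right)}} + \frac{43861}{\left(7459 - 11249\right) - 720} = \frac{42924}{-22} + \frac{43861}{\left(7459 - 11249\right) - 720} = 42924 \left(- \frac{1}{22}\right) + \frac{43861}{-3790 - 720} = - \frac{21462}{11} + \frac{43861}{-4510} = - \frac{21462}{11} + 43861 \left(- \frac{1}{4510}\right) = - \frac{21462}{11} - \frac{43861}{4510} = - \frac{8843281}{4510}$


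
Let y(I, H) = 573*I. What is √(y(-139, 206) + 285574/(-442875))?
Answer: I*√624878036632785/88575 ≈ 282.22*I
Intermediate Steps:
√(y(-139, 206) + 285574/(-442875)) = √(573*(-139) + 285574/(-442875)) = √(-79647 + 285574*(-1/442875)) = √(-79647 - 285574/442875) = √(-35273950699/442875) = I*√624878036632785/88575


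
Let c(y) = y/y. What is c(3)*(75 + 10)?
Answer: 85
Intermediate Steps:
c(y) = 1
c(3)*(75 + 10) = 1*(75 + 10) = 1*85 = 85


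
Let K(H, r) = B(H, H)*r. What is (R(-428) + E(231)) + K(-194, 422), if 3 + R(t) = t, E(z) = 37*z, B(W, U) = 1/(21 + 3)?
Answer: 97603/12 ≈ 8133.6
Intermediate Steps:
B(W, U) = 1/24
K(H, r) = r/24
R(t) = -3 + t
(R(-428) + E(231)) + K(-194, 422) = ((-3 - 428) + 37*231) + (1/24)*422 = (-431 + 8547) + 211/12 = 8116 + 211/12 = 97603/12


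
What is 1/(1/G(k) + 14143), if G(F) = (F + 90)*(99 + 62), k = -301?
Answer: 33971/480451852 ≈ 7.0706e-5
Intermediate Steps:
G(F) = 14490 + 161*F (G(F) = (90 + F)*161 = 14490 + 161*F)
1/(1/G(k) + 14143) = 1/(1/(14490 + 161*(-301)) + 14143) = 1/(1/(14490 - 48461) + 14143) = 1/(1/(-33971) + 14143) = 1/(-1/33971 + 14143) = 1/(480451852/33971) = 33971/480451852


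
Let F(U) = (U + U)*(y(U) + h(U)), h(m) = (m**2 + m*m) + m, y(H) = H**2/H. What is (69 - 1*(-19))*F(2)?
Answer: 4224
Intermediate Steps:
y(H) = H
h(m) = m + 2*m**2 (h(m) = (m**2 + m**2) + m = 2*m**2 + m = m + 2*m**2)
F(U) = 2*U*(U + U*(1 + 2*U)) (F(U) = (U + U)*(U + U*(1 + 2*U)) = (2*U)*(U + U*(1 + 2*U)) = 2*U*(U + U*(1 + 2*U)))
(69 - 1*(-19))*F(2) = (69 - 1*(-19))*(4*2**2*(1 + 2)) = (69 + 19)*(4*4*3) = 88*48 = 4224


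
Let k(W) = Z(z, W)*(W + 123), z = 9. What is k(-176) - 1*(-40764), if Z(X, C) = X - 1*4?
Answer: 40499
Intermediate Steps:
Z(X, C) = -4 + X (Z(X, C) = X - 4 = -4 + X)
k(W) = 615 + 5*W (k(W) = (-4 + 9)*(W + 123) = 5*(123 + W) = 615 + 5*W)
k(-176) - 1*(-40764) = (615 + 5*(-176)) - 1*(-40764) = (615 - 880) + 40764 = -265 + 40764 = 40499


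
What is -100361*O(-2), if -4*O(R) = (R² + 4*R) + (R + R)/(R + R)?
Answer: -301083/4 ≈ -75271.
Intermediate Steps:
O(R) = -¼ - R - R²/4 (O(R) = -((R² + 4*R) + (R + R)/(R + R))/4 = -((R² + 4*R) + (2*R)/((2*R)))/4 = -((R² + 4*R) + (2*R)*(1/(2*R)))/4 = -((R² + 4*R) + 1)/4 = -(1 + R² + 4*R)/4 = -¼ - R - R²/4)
-100361*O(-2) = -100361*(-¼ - 1*(-2) - ¼*(-2)²) = -100361*(-¼ + 2 - ¼*4) = -100361*(-¼ + 2 - 1) = -100361*¾ = -301083/4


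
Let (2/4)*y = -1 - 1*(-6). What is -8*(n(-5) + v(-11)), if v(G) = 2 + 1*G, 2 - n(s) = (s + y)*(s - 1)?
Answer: -184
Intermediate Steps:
y = 10 (y = 2*(-1 - 1*(-6)) = 2*(-1 + 6) = 2*5 = 10)
n(s) = 2 - (-1 + s)*(10 + s) (n(s) = 2 - (s + 10)*(s - 1) = 2 - (10 + s)*(-1 + s) = 2 - (-1 + s)*(10 + s))
v(G) = 2 + G
-8*(n(-5) + v(-11)) = -8*((12 - 1*(-5)² - 9*(-5)) + (2 - 11)) = -8*((12 - 1*25 + 45) - 9) = -8*((12 - 25 + 45) - 9) = -8*(32 - 9) = -8*23 = -184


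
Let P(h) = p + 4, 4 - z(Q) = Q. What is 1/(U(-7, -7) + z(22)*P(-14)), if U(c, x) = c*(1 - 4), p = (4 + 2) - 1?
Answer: -1/141 ≈ -0.0070922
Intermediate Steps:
z(Q) = 4 - Q
p = 5 (p = 6 - 1 = 5)
U(c, x) = -3*c (U(c, x) = c*(-3) = -3*c)
P(h) = 9 (P(h) = 5 + 4 = 9)
1/(U(-7, -7) + z(22)*P(-14)) = 1/(-3*(-7) + (4 - 1*22)*9) = 1/(21 + (4 - 22)*9) = 1/(21 - 18*9) = 1/(21 - 162) = 1/(-141) = -1/141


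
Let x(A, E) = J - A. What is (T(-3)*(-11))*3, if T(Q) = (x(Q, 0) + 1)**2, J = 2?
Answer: -1188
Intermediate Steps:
x(A, E) = 2 - A
T(Q) = (3 - Q)**2 (T(Q) = ((2 - Q) + 1)**2 = (3 - Q)**2)
(T(-3)*(-11))*3 = ((-3 - 3)**2*(-11))*3 = ((-6)**2*(-11))*3 = (36*(-11))*3 = -396*3 = -1188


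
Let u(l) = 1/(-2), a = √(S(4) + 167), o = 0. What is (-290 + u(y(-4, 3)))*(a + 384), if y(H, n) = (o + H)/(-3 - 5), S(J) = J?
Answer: -111552 - 1743*√19/2 ≈ -1.1535e+5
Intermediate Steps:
y(H, n) = -H/8 (y(H, n) = (0 + H)/(-3 - 5) = H/(-8) = H*(-⅛) = -H/8)
a = 3*√19 (a = √(4 + 167) = √171 = 3*√19 ≈ 13.077)
u(l) = -½
(-290 + u(y(-4, 3)))*(a + 384) = (-290 - ½)*(3*√19 + 384) = -581*(384 + 3*√19)/2 = -111552 - 1743*√19/2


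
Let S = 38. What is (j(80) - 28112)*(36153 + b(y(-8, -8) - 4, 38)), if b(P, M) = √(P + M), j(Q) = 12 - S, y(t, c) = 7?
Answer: -1017273114 - 28138*√41 ≈ -1.0175e+9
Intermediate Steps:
j(Q) = -26 (j(Q) = 12 - 1*38 = 12 - 38 = -26)
b(P, M) = √(M + P)
(j(80) - 28112)*(36153 + b(y(-8, -8) - 4, 38)) = (-26 - 28112)*(36153 + √(38 + (7 - 4))) = -28138*(36153 + √(38 + 3)) = -28138*(36153 + √41) = -1017273114 - 28138*√41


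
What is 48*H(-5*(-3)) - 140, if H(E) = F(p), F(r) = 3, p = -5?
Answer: 4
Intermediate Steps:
H(E) = 3
48*H(-5*(-3)) - 140 = 48*3 - 140 = 144 - 140 = 4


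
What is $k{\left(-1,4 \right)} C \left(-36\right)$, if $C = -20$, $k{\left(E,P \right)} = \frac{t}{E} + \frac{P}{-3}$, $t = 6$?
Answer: $-5280$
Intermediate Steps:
$k{\left(E,P \right)} = \frac{6}{E} - \frac{P}{3}$ ($k{\left(E,P \right)} = \frac{6}{E} + \frac{P}{-3} = \frac{6}{E} + P \left(- \frac{1}{3}\right) = \frac{6}{E} - \frac{P}{3}$)
$k{\left(-1,4 \right)} C \left(-36\right) = \left(\frac{6}{-1} - \frac{4}{3}\right) \left(-20\right) \left(-36\right) = \left(6 \left(-1\right) - \frac{4}{3}\right) \left(-20\right) \left(-36\right) = \left(-6 - \frac{4}{3}\right) \left(-20\right) \left(-36\right) = \left(- \frac{22}{3}\right) \left(-20\right) \left(-36\right) = \frac{440}{3} \left(-36\right) = -5280$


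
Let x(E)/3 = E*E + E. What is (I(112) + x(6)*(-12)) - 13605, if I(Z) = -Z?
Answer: -15229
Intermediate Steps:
x(E) = 3*E + 3*E² (x(E) = 3*(E*E + E) = 3*(E² + E) = 3*(E + E²) = 3*E + 3*E²)
(I(112) + x(6)*(-12)) - 13605 = (-1*112 + (3*6*(1 + 6))*(-12)) - 13605 = (-112 + (3*6*7)*(-12)) - 13605 = (-112 + 126*(-12)) - 13605 = (-112 - 1512) - 13605 = -1624 - 13605 = -15229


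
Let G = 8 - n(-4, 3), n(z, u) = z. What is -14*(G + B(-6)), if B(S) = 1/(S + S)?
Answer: -1001/6 ≈ -166.83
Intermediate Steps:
B(S) = 1/(2*S)
G = 12 (G = 8 - 1*(-4) = 8 + 4 = 12)
-14*(G + B(-6)) = -14*(12 + (½)/(-6)) = -14*(12 + (½)*(-⅙)) = -14*(12 - 1/12) = -14*143/12 = -1001/6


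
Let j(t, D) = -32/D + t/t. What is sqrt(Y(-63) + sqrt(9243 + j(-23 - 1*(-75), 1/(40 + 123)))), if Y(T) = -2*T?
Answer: sqrt(126 + 2*sqrt(1007)) ≈ 13.765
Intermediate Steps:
j(t, D) = 1 - 32/D (j(t, D) = -32/D + 1 = 1 - 32/D)
sqrt(Y(-63) + sqrt(9243 + j(-23 - 1*(-75), 1/(40 + 123)))) = sqrt(-2*(-63) + sqrt(9243 + (-32 + 1/(40 + 123))/(1/(40 + 123)))) = sqrt(126 + sqrt(9243 + (-32 + 1/163)/(1/163))) = sqrt(126 + sqrt(9243 + 163*(-5215/163))) = sqrt(126 + sqrt(9243 - 5215)) = sqrt(126 + sqrt(4028)) = sqrt(126 + 2*sqrt(1007))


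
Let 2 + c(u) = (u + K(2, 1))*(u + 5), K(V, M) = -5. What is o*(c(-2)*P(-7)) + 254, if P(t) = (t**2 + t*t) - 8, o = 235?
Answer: -486196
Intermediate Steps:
P(t) = -8 + 2*t**2 (P(t) = (t**2 + t**2) - 8 = 2*t**2 - 8 = -8 + 2*t**2)
c(u) = -2 + (-5 + u)*(5 + u) (c(u) = -2 + (u - 5)*(u + 5) = -2 + (-5 + u)*(5 + u))
o*(c(-2)*P(-7)) + 254 = 235*((-27 + (-2)**2)*(-8 + 2*(-7)**2)) + 254 = 235*((-27 + 4)*(-8 + 2*49)) + 254 = 235*(-23*(-8 + 98)) + 254 = 235*(-23*90) + 254 = 235*(-2070) + 254 = -486450 + 254 = -486196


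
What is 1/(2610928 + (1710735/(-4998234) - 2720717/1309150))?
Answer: 545286503425/1423702479948683481 ≈ 3.8301e-7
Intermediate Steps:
1/(2610928 + (1710735/(-4998234) - 2720717/1309150)) = 1/(2610928 + (1710735*(-1/4998234) - 2720717*1/1309150)) = 1/(2610928 + (-570245/1666078 - 2720717/1309150)) = 1/(2610928 - 1319865744919/545286503425) = 1/(1423702479948683481/545286503425) = 545286503425/1423702479948683481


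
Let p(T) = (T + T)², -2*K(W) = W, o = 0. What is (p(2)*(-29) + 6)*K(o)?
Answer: 0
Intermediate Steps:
K(W) = -W/2
p(T) = 4*T² (p(T) = (2*T)² = 4*T²)
(p(2)*(-29) + 6)*K(o) = ((4*2²)*(-29) + 6)*(-½*0) = ((4*4)*(-29) + 6)*0 = (16*(-29) + 6)*0 = (-464 + 6)*0 = -458*0 = 0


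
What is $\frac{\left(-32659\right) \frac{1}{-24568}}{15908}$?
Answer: $\frac{32659}{390827744} \approx 8.3564 \cdot 10^{-5}$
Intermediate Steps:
$\frac{\left(-32659\right) \frac{1}{-24568}}{15908} = \left(-32659\right) \left(- \frac{1}{24568}\right) \frac{1}{15908} = \frac{32659}{24568} \cdot \frac{1}{15908} = \frac{32659}{390827744}$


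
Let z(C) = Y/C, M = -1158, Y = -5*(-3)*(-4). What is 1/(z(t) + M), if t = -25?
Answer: -5/5778 ≈ -0.00086535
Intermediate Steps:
Y = -60 (Y = 15*(-4) = -60)
z(C) = -60/C
1/(z(t) + M) = 1/(-60/(-25) - 1158) = 1/(-60*(-1/25) - 1158) = 1/(12/5 - 1158) = 1/(-5778/5) = -5/5778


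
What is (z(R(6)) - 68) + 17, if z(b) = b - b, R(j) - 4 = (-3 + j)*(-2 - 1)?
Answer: -51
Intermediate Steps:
R(j) = 13 - 3*j (R(j) = 4 + (-3 + j)*(-2 - 1) = 4 + (-3 + j)*(-3) = 4 + (9 - 3*j) = 13 - 3*j)
z(b) = 0
(z(R(6)) - 68) + 17 = (0 - 68) + 17 = -68 + 17 = -51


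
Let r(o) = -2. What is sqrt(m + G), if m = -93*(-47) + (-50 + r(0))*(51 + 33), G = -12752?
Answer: I*sqrt(12749) ≈ 112.91*I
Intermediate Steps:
m = 3 (m = -93*(-47) + (-50 - 2)*(51 + 33) = 4371 - 52*84 = 4371 - 4368 = 3)
sqrt(m + G) = sqrt(3 - 12752) = sqrt(-12749) = I*sqrt(12749)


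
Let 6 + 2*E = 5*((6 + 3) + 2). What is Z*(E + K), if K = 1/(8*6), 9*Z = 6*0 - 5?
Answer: -5885/432 ≈ -13.623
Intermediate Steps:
E = 49/2 (E = -3 + (5*((6 + 3) + 2))/2 = -3 + (5*(9 + 2))/2 = -3 + (5*11)/2 = -3 + (1/2)*55 = -3 + 55/2 = 49/2 ≈ 24.500)
Z = -5/9 (Z = (6*0 - 5)/9 = (0 - 5)/9 = (1/9)*(-5) = -5/9 ≈ -0.55556)
K = 1/48 ≈ 0.020833
Z*(E + K) = -5*(49/2 + 1/48)/9 = -5/9*1177/48 = -5885/432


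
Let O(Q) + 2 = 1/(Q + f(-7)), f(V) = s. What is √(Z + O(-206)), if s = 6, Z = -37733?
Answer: I*√15094002/20 ≈ 194.25*I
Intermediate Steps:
f(V) = 6
O(Q) = -2 + 1/(6 + Q) (O(Q) = -2 + 1/(Q + 6) = -2 + 1/(6 + Q))
√(Z + O(-206)) = √(-37733 + (-11 - 2*(-206))/(6 - 206)) = √(-37733 + (-11 + 412)/(-200)) = √(-37733 - 1/200*401) = √(-37733 - 401/200) = √(-7547001/200) = I*√15094002/20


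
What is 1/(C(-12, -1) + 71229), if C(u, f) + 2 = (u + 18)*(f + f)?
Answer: 1/71215 ≈ 1.4042e-5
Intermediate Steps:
C(u, f) = -2 + 2*f*(18 + u) (C(u, f) = -2 + (u + 18)*(f + f) = -2 + (18 + u)*(2*f) = -2 + 2*f*(18 + u))
1/(C(-12, -1) + 71229) = 1/((-2 + 36*(-1) + 2*(-1)*(-12)) + 71229) = 1/((-2 - 36 + 24) + 71229) = 1/(-14 + 71229) = 1/71215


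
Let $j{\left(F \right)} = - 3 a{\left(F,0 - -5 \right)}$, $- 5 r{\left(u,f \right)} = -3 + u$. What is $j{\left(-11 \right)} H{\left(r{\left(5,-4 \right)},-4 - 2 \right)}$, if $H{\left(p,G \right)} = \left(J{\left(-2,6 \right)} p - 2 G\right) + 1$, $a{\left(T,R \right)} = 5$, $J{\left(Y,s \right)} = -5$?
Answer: $-225$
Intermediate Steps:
$r{\left(u,f \right)} = \frac{3}{5} - \frac{u}{5}$ ($r{\left(u,f \right)} = - \frac{-3 + u}{5} = \frac{3}{5} - \frac{u}{5}$)
$j{\left(F \right)} = -15$ ($j{\left(F \right)} = \left(-3\right) 5 = -15$)
$H{\left(p,G \right)} = 1 - 5 p - 2 G$ ($H{\left(p,G \right)} = \left(- 5 p - 2 G\right) + 1 = 1 - 5 p - 2 G$)
$j{\left(-11 \right)} H{\left(r{\left(5,-4 \right)},-4 - 2 \right)} = - 15 \left(1 - 5 \left(\frac{3}{5} - 1\right) - 2 \left(-4 - 2\right)\right) = - 15 \left(1 - 5 \left(\frac{3}{5} - 1\right) - -12\right) = - 15 \left(1 - -2 + 12\right) = - 15 \left(1 + 2 + 12\right) = \left(-15\right) 15 = -225$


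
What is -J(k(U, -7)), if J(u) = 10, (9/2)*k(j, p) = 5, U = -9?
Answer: -10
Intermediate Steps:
k(j, p) = 10/9 (k(j, p) = (2/9)*5 = 10/9)
-J(k(U, -7)) = -1*10 = -10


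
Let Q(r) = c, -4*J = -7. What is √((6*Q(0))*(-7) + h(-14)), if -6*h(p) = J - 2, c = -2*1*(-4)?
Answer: I*√48378/12 ≈ 18.329*I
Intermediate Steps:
J = 7/4 (J = -¼*(-7) = 7/4 ≈ 1.7500)
c = 8 (c = -2*(-4) = 8)
Q(r) = 8
h(p) = 1/24 (h(p) = -(7/4 - 2)/6 = -⅙*(-¼) = 1/24)
√((6*Q(0))*(-7) + h(-14)) = √((6*8)*(-7) + 1/24) = √(48*(-7) + 1/24) = √(-336 + 1/24) = √(-8063/24) = I*√48378/12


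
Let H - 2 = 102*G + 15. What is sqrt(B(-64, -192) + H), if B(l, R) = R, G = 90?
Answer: sqrt(9005) ≈ 94.895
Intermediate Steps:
H = 9197 (H = 2 + (102*90 + 15) = 2 + (9180 + 15) = 2 + 9195 = 9197)
sqrt(B(-64, -192) + H) = sqrt(-192 + 9197) = sqrt(9005)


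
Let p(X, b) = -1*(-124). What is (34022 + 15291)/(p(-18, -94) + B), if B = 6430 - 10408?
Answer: -49313/3854 ≈ -12.795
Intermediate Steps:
p(X, b) = 124
B = -3978
(34022 + 15291)/(p(-18, -94) + B) = (34022 + 15291)/(124 - 3978) = 49313/(-3854) = 49313*(-1/3854) = -49313/3854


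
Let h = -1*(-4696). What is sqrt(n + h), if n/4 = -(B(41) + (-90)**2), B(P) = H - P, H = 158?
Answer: 2*I*sqrt(7043) ≈ 167.85*I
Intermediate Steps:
h = 4696
B(P) = 158 - P
n = -32868 (n = 4*(-((158 - 1*41) + (-90)**2)) = 4*(-((158 - 41) + 8100)) = 4*(-(117 + 8100)) = 4*(-1*8217) = 4*(-8217) = -32868)
sqrt(n + h) = sqrt(-32868 + 4696) = sqrt(-28172) = 2*I*sqrt(7043)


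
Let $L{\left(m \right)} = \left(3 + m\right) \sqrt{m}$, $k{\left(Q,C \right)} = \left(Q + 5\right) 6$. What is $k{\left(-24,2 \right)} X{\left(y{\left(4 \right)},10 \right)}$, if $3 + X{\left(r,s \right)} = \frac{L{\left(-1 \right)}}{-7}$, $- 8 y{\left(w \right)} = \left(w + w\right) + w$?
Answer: $342 + \frac{228 i}{7} \approx 342.0 + 32.571 i$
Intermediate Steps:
$y{\left(w \right)} = - \frac{3 w}{8}$ ($y{\left(w \right)} = - \frac{\left(w + w\right) + w}{8} = - \frac{2 w + w}{8} = - \frac{3 w}{8}$)
$k{\left(Q,C \right)} = 30 + 6 Q$ ($k{\left(Q,C \right)} = \left(5 + Q\right) 6 = 30 + 6 Q$)
$L{\left(m \right)} = \sqrt{m} \left(3 + m\right)$
$X{\left(r,s \right)} = -3 - \frac{2 i}{7}$ ($X{\left(r,s \right)} = -3 + \frac{\sqrt{-1} \left(3 - 1\right)}{-7} = -3 + i 2 \left(- \frac{1}{7}\right) = -3 + 2 i \left(- \frac{1}{7}\right) = -3 - \frac{2 i}{7}$)
$k{\left(-24,2 \right)} X{\left(y{\left(4 \right)},10 \right)} = \left(30 + 6 \left(-24\right)\right) \left(-3 - \frac{2 i}{7}\right) = \left(30 - 144\right) \left(-3 - \frac{2 i}{7}\right) = - 114 \left(-3 - \frac{2 i}{7}\right) = 342 + \frac{228 i}{7}$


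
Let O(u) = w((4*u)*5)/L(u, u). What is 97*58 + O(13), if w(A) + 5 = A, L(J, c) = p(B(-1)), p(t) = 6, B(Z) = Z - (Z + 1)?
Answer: 11337/2 ≈ 5668.5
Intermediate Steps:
B(Z) = -1 (B(Z) = Z - (1 + Z) = Z + (-1 - Z) = -1)
L(J, c) = 6
w(A) = -5 + A
O(u) = -5/6 + 10*u/3 (O(u) = (-5 + (4*u)*5)/6 = (-5 + 20*u)*(1/6) = -5/6 + 10*u/3)
97*58 + O(13) = 97*58 + (-5/6 + (10/3)*13) = 5626 + (-5/6 + 130/3) = 5626 + 85/2 = 11337/2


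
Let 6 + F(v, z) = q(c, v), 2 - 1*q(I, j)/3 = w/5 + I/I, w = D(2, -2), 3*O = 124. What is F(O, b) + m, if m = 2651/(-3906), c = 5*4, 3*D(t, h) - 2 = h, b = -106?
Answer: -14369/3906 ≈ -3.6787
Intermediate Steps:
O = 124/3 (O = (1/3)*124 = 124/3 ≈ 41.333)
D(t, h) = 2/3 + h/3
w = 0 (w = 2/3 + (1/3)*(-2) = 2/3 - 2/3 = 0)
c = 20
q(I, j) = 3 (q(I, j) = 6 - 3*(0/5 + I/I) = 6 - 3*(0*(1/5) + 1) = 6 - 3*(0 + 1) = 6 - 3*1 = 6 - 3 = 3)
F(v, z) = -3 (F(v, z) = -6 + 3 = -3)
m = -2651/3906 (m = 2651*(-1/3906) = -2651/3906 ≈ -0.67870)
F(O, b) + m = -3 - 2651/3906 = -14369/3906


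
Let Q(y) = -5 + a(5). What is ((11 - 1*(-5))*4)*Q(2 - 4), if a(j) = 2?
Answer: -192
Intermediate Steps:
Q(y) = -3 (Q(y) = -5 + 2 = -3)
((11 - 1*(-5))*4)*Q(2 - 4) = ((11 - 1*(-5))*4)*(-3) = ((11 + 5)*4)*(-3) = (16*4)*(-3) = 64*(-3) = -192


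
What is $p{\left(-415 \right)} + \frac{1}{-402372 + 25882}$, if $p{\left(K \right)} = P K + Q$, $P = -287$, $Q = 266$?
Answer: $\frac{44941987789}{376490} \approx 1.1937 \cdot 10^{5}$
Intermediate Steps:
$p{\left(K \right)} = 266 - 287 K$ ($p{\left(K \right)} = - 287 K + 266 = 266 - 287 K$)
$p{\left(-415 \right)} + \frac{1}{-402372 + 25882} = \left(266 - -119105\right) + \frac{1}{-402372 + 25882} = \left(266 + 119105\right) + \frac{1}{-376490} = 119371 - \frac{1}{376490} = \frac{44941987789}{376490}$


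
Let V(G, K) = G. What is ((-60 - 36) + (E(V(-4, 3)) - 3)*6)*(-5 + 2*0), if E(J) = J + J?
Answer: 810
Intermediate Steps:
E(J) = 2*J
((-60 - 36) + (E(V(-4, 3)) - 3)*6)*(-5 + 2*0) = ((-60 - 36) + (2*(-4) - 3)*6)*(-5 + 2*0) = (-96 + (-8 - 3)*6)*(-5 + 0) = (-96 - 11*6)*(-5) = (-96 - 66)*(-5) = -162*(-5) = 810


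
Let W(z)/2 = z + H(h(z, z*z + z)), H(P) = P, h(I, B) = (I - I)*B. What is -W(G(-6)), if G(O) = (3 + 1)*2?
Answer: -16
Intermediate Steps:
h(I, B) = 0 (h(I, B) = 0*B = 0)
G(O) = 8 (G(O) = 4*2 = 8)
W(z) = 2*z (W(z) = 2*(z + 0) = 2*z)
-W(G(-6)) = -2*8 = -1*16 = -16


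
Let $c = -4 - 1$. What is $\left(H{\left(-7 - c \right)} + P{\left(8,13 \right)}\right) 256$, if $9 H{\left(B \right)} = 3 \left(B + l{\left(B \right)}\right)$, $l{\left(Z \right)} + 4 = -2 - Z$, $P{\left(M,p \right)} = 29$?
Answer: $6912$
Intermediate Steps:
$c = -5$ ($c = -4 - 1 = -5$)
$l{\left(Z \right)} = -6 - Z$ ($l{\left(Z \right)} = -4 - \left(2 + Z\right) = -6 - Z$)
$H{\left(B \right)} = -2$ ($H{\left(B \right)} = \frac{3 \left(B - \left(6 + B\right)\right)}{9} = \frac{3 \left(-6\right)}{9} = \frac{1}{9} \left(-18\right) = -2$)
$\left(H{\left(-7 - c \right)} + P{\left(8,13 \right)}\right) 256 = \left(-2 + 29\right) 256 = 27 \cdot 256 = 6912$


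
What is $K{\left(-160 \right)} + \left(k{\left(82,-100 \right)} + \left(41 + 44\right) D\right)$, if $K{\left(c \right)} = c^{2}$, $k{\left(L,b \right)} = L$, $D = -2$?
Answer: $25512$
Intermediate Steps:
$K{\left(-160 \right)} + \left(k{\left(82,-100 \right)} + \left(41 + 44\right) D\right) = \left(-160\right)^{2} + \left(82 + \left(41 + 44\right) \left(-2\right)\right) = 25600 + \left(82 + 85 \left(-2\right)\right) = 25600 + \left(82 - 170\right) = 25600 - 88 = 25512$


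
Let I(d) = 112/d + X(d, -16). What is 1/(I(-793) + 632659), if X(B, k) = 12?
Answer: 793/501707991 ≈ 1.5806e-6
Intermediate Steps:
I(d) = 12 + 112/d (I(d) = 112/d + 12 = 12 + 112/d)
1/(I(-793) + 632659) = 1/((12 + 112/(-793)) + 632659) = 1/((12 + 112*(-1/793)) + 632659) = 1/((12 - 112/793) + 632659) = 1/(9404/793 + 632659) = 1/(501707991/793) = 793/501707991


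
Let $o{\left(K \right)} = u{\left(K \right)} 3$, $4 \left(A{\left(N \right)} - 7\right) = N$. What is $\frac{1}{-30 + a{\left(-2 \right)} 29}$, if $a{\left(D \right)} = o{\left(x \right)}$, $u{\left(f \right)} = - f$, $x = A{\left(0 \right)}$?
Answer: $- \frac{1}{639} \approx -0.0015649$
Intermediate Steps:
$A{\left(N \right)} = 7 + \frac{N}{4}$
$x = 7$ ($x = 7 + \frac{1}{4} \cdot 0 = 7 + 0 = 7$)
$o{\left(K \right)} = - 3 K$ ($o{\left(K \right)} = - K 3 = - 3 K$)
$a{\left(D \right)} = -21$ ($a{\left(D \right)} = \left(-3\right) 7 = -21$)
$\frac{1}{-30 + a{\left(-2 \right)} 29} = \frac{1}{-30 - 609} = \frac{1}{-639} = - \frac{1}{639}$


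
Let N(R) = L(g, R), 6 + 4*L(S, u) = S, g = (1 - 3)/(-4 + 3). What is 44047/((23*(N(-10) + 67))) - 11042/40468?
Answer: 220716530/7678803 ≈ 28.744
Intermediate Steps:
g = 2 (g = -2/(-1) = -2*(-1) = 2)
L(S, u) = -3/2 + S/4
N(R) = -1 (N(R) = -3/2 + (1/4)*2 = -3/2 + 1/2 = -1)
44047/((23*(N(-10) + 67))) - 11042/40468 = 44047/((23*(-1 + 67))) - 11042/40468 = 44047/((23*66)) - 11042*1/40468 = 44047/1518 - 5521/20234 = 220716530/7678803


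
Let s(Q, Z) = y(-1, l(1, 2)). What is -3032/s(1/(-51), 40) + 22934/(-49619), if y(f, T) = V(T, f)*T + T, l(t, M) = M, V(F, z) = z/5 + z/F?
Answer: -752292842/148857 ≈ -5053.8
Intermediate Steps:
V(F, z) = z/5 + z/F (V(F, z) = z*(1/5) + z/F = z/5 + z/F)
y(f, T) = T + T*(f/5 + f/T) (y(f, T) = (f/5 + f/T)*T + T = T*(f/5 + f/T) + T = T + T*(f/5 + f/T))
s(Q, Z) = 3/5 (s(Q, Z) = 2 - 1 + (1/5)*2*(-1) = 2 - 1 - 2/5 = 3/5)
-3032/s(1/(-51), 40) + 22934/(-49619) = -3032/3/5 + 22934/(-49619) = -3032*5/3 + 22934*(-1/49619) = -15160/3 - 22934/49619 = -752292842/148857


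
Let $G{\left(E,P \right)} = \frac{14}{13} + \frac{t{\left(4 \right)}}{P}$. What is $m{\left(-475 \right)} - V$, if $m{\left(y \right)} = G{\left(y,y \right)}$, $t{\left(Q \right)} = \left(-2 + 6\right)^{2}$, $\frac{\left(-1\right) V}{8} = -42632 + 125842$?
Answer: $\frac{4110580442}{6175} \approx 6.6568 \cdot 10^{5}$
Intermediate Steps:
$V = -665680$ ($V = - 8 \left(-42632 + 125842\right) = \left(-8\right) 83210 = -665680$)
$t{\left(Q \right)} = 16$ ($t{\left(Q \right)} = 4^{2} = 16$)
$G{\left(E,P \right)} = \frac{14}{13} + \frac{16}{P}$
$m{\left(y \right)} = \frac{14}{13} + \frac{16}{y}$
$m{\left(-475 \right)} - V = \left(\frac{14}{13} + \frac{16}{-475}\right) - -665680 = \left(\frac{14}{13} + 16 \left(- \frac{1}{475}\right)\right) + 665680 = \left(\frac{14}{13} - \frac{16}{475}\right) + 665680 = \frac{6442}{6175} + 665680 = \frac{4110580442}{6175}$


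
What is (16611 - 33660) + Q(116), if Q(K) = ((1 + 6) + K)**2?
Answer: -1920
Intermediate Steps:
Q(K) = (7 + K)**2
(16611 - 33660) + Q(116) = (16611 - 33660) + (7 + 116)**2 = -17049 + 123**2 = -17049 + 15129 = -1920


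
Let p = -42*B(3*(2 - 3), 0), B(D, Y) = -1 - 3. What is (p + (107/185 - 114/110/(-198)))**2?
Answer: 20507248851049/721567044 ≈ 28420.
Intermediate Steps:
B(D, Y) = -4
p = 168 (p = -42*(-4) = 168)
(p + (107/185 - 114/110/(-198)))**2 = (168 + (107/185 - 114/110/(-198)))**2 = (168 + (107*(1/185) - 114*1/110*(-1/198)))**2 = (168 + (107/185 - 57/55*(-1/198)))**2 = (168 + (107/185 + 19/3630))**2 = (168 + 15677/26862)**2 = (4528493/26862)**2 = 20507248851049/721567044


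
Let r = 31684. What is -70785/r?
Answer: -70785/31684 ≈ -2.2341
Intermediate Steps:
-70785/r = -70785/31684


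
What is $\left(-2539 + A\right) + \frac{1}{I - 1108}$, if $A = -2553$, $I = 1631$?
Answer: $- \frac{2663115}{523} \approx -5092.0$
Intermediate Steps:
$\left(-2539 + A\right) + \frac{1}{I - 1108} = \left(-2539 - 2553\right) + \frac{1}{1631 - 1108} = -5092 + \frac{1}{523} = - \frac{2663115}{523}$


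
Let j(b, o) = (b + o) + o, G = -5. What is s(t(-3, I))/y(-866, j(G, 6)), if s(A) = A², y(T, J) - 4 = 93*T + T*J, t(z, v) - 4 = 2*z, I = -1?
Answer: -1/21649 ≈ -4.6192e-5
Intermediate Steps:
j(b, o) = b + 2*o
t(z, v) = 4 + 2*z
y(T, J) = 4 + 93*T + J*T (y(T, J) = 4 + (93*T + T*J) = 4 + (93*T + J*T) = 4 + 93*T + J*T)
s(t(-3, I))/y(-866, j(G, 6)) = (4 + 2*(-3))²/(4 + 93*(-866) + (-5 + 2*6)*(-866)) = (4 - 6)²/(4 - 80538 + (-5 + 12)*(-866)) = (-2)²/(4 - 80538 + 7*(-866)) = 4/(4 - 80538 - 6062) = 4/(-86596) = 4*(-1/86596) = -1/21649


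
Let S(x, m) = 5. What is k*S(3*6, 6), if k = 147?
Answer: 735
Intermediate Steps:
k*S(3*6, 6) = 147*5 = 735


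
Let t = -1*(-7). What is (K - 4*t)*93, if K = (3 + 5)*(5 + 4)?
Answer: 4092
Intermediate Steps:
t = 7
K = 72 (K = 8*9 = 72)
(K - 4*t)*93 = (72 - 4*7)*93 = (72 - 28)*93 = 44*93 = 4092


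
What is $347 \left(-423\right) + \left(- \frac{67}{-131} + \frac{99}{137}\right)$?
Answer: $- \frac{2634256459}{17947} \approx -1.4678 \cdot 10^{5}$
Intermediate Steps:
$347 \left(-423\right) + \left(- \frac{67}{-131} + \frac{99}{137}\right) = -146781 + \left(\left(-67\right) \left(- \frac{1}{131}\right) + 99 \cdot \frac{1}{137}\right) = -146781 + \left(\frac{67}{131} + \frac{99}{137}\right) = -146781 + \frac{22148}{17947} = - \frac{2634256459}{17947}$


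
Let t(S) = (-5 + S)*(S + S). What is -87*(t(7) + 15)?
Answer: -3741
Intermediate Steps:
t(S) = 2*S*(-5 + S) (t(S) = (-5 + S)*(2*S) = 2*S*(-5 + S))
-87*(t(7) + 15) = -87*(2*7*(-5 + 7) + 15) = -87*(2*7*2 + 15) = -87*(28 + 15) = -87*43 = -3741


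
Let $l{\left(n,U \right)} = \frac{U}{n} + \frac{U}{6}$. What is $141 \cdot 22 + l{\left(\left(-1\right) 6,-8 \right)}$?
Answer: $3102$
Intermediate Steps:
$l{\left(n,U \right)} = \frac{U}{6} + \frac{U}{n}$ ($l{\left(n,U \right)} = \frac{U}{n} + U \frac{1}{6} = \frac{U}{n} + \frac{U}{6} = \frac{U}{6} + \frac{U}{n}$)
$141 \cdot 22 + l{\left(\left(-1\right) 6,-8 \right)} = 141 \cdot 22 - \left(\frac{4}{3} + \frac{8}{\left(-1\right) 6}\right) = 3102 - \left(\frac{4}{3} + \frac{8}{-6}\right) = 3102 - 0 = 3102 + \left(- \frac{4}{3} + \frac{4}{3}\right) = 3102 + 0 = 3102$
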